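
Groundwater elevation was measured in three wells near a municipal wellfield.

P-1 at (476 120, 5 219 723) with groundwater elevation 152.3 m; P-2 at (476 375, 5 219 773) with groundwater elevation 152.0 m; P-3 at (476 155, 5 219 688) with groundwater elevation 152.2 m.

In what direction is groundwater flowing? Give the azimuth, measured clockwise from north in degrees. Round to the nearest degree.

Differences from P-1: to P-2 (Δx, Δy, Δh) = (255, 50, -0.3); to P-3 = (35, -35, -0.1).
Determinant of the coordinate differences = 255·(-35) − 35·50 = -10675.
∂h/∂x = [(-0.3)·(-35) − (-0.1)·50] / -10675 = -0.001452
∂h/∂y = [255·(-0.1) − 35·(-0.3)] / -10675 = +0.001405
Flow direction (−∇h) has components (+0.001452 E, -0.001405 N).
Azimuth = atan2(E, N) = atan2(+0.001452, -0.001405) = 134.1° ≈ 134°.

134°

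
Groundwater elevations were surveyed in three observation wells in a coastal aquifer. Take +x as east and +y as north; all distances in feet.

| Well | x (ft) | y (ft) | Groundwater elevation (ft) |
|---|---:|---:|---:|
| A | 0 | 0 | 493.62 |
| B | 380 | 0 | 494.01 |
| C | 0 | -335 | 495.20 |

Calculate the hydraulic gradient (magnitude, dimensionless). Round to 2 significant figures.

∂h/∂x = (494.01 − 493.62) / (380 − 0) = +0.001026
∂h/∂y = (495.20 − 493.62) / (-335 − 0) = -0.004716
|∇h| = √(0.001026² + -0.004716²) = 0.004826

0.0048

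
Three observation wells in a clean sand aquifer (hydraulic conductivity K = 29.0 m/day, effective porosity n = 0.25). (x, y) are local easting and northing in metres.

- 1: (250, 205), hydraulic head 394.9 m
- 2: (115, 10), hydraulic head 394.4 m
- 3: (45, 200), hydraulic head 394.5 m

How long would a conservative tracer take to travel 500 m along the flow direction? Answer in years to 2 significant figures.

Taking 1 as reference: 2−1 = (-135, -195, -0.5); 3−1 = (-205, -5, -0.4).
Determinant of the coordinate differences = (-135)·(-5) − (-205)·(-195) = -39300.
∂h/∂x = [(-0.5)·(-5) − (-0.4)·(-195)] / -39300 = +0.001921
∂h/∂y = [(-135)·(-0.4) − (-205)·(-0.5)] / -39300 = +0.001234
|∇h| = √(0.001921² + 0.001234²) = 0.002283
Seepage velocity v = K·i/n = 29.0 × 0.002283 / 0.25 = 0.2648 m/day.
t = 500 / 0.2648 = 1888 days = 5.17 years.

5.2 years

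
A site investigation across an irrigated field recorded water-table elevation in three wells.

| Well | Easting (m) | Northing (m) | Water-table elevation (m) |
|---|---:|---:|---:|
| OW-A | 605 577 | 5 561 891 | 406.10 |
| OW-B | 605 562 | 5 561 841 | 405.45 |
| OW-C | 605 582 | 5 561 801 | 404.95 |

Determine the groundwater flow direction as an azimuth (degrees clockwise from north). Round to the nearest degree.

183°

Taking OW-A as reference: OW-B−OW-A = (-15, -50, -0.65); OW-C−OW-A = (5, -90, -1.15).
Solve a·Δx + b·Δy = Δh: det = (-15)·(-90) − 5·(-50) = 1600.
∂h/∂x = [(-0.65)·(-90) − (-1.15)·(-50)] / 1600 = +0.0006250
∂h/∂y = [(-15)·(-1.15) − 5·(-0.65)] / 1600 = +0.01281
Flow direction (−∇h) has components (-0.0006250 E, -0.01281 N).
Azimuth = atan2(E, N) = atan2(-0.0006250, -0.01281) = 182.8° ≈ 183°.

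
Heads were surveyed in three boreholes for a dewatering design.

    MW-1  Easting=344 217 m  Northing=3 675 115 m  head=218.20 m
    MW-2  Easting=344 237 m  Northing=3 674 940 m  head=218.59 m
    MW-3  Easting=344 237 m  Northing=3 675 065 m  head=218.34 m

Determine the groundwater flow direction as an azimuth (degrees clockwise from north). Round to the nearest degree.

315°

Taking MW-1 as reference: MW-2−MW-1 = (20, -175, +0.39); MW-3−MW-1 = (20, -50, +0.14).
Determinant of the coordinate differences = 20·(-50) − 20·(-175) = 2500.
∂h/∂x = [(+0.39)·(-50) − (+0.14)·(-175)] / 2500 = +0.002000
∂h/∂y = [20·(+0.14) − 20·(+0.39)] / 2500 = -0.002000
Flow direction (−∇h) has components (-0.002000 E, +0.002000 N).
Azimuth = atan2(E, N) = atan2(-0.002000, +0.002000) = 315.0° ≈ 315°.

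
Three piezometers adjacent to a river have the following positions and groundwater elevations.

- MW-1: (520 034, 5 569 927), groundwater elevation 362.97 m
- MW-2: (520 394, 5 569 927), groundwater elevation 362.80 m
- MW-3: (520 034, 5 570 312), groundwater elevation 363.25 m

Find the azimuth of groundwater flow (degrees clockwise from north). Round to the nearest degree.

147°

∂h/∂x = (362.80 − 362.97) / (520394 − 520034) = -0.0004722
∂h/∂y = (363.25 − 362.97) / (5570312 − 5569927) = +0.0007273
Flow direction (−∇h) has components (+0.0004722 E, -0.0007273 N).
Azimuth = atan2(E, N) = atan2(+0.0004722, -0.0007273) = 147.0° ≈ 147°.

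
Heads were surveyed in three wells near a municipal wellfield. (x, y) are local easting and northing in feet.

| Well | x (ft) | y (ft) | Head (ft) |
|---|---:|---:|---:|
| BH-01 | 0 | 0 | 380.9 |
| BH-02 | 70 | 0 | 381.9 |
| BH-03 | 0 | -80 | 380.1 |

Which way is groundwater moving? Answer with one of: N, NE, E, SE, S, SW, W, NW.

∂h/∂x = (381.9 − 380.9) / (70 − 0) = +0.01429
∂h/∂y = (380.1 − 380.9) / (-80 − 0) = +0.010000
Flow = −∇h = (-0.01429 east, -0.010000 north), which points southwest.

SW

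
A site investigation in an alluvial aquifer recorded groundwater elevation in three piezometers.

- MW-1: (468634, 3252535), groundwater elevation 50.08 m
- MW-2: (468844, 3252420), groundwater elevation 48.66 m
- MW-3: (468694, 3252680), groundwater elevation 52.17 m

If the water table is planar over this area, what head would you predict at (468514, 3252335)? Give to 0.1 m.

Three-point gradient (reference MW-1): Δ to MW-2 = (210, -115, -1.42), Δ to MW-3 = (60, 145, +2.09).
∂h/∂x = +0.0009224, ∂h/∂y = +0.01403 (det = 37350).
h(468514, 3252335) = 50.08 + (+0.0009224)·(-120) + (+0.01403)·(-200) = 50.08 -0.111 -2.806 = 47.163 m.

47.2 m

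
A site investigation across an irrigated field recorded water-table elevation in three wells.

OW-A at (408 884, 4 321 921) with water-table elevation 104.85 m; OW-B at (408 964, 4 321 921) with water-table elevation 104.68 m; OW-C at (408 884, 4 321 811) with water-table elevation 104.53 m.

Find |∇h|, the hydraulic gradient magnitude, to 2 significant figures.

0.0036

∂h/∂x = (104.68 − 104.85) / (408964 − 408884) = -0.002125
∂h/∂y = (104.53 − 104.85) / (4321811 − 4321921) = +0.002909
|∇h| = √(-0.002125² + 0.002909²) = 0.003602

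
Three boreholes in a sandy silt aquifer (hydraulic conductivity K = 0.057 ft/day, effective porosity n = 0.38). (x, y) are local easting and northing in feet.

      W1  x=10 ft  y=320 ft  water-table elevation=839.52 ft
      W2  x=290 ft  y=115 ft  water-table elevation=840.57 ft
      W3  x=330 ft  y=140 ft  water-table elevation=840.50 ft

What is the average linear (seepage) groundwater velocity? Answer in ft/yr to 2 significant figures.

0.23 ft/yr

Differences from W1: to W2 (Δx, Δy, Δh) = (280, -205, +1.05); to W3 = (320, -180, +0.98).
Solve a·Δx + b·Δy = Δh: det = 280·(-180) − 320·(-205) = 15200.
∂h/∂x = [(+1.05)·(-180) − (+0.98)·(-205)] / 15200 = +0.0007829
∂h/∂y = [280·(+0.98) − 320·(+1.05)] / 15200 = -0.004053
|∇h| = √(0.0007829² + -0.004053²) = 0.004128
Seepage velocity v = K·i/n = 0.057 × 0.004128 / 0.38 = 0.0006192 ft/day = 0.2262 ft/yr.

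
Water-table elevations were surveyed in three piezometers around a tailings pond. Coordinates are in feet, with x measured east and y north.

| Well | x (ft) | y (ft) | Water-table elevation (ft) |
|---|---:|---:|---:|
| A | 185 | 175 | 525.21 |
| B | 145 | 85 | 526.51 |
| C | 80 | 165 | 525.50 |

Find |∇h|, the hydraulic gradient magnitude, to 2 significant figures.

0.014

Three-point gradient (reference A): Δ to B = (-40, -90, +1.30), Δ to C = (-105, -10, +0.29).
∂h/∂x = -0.001448, ∂h/∂y = -0.01380 (det = -9050).
|∇h| = √(-0.001448² + -0.01380²) = 0.01388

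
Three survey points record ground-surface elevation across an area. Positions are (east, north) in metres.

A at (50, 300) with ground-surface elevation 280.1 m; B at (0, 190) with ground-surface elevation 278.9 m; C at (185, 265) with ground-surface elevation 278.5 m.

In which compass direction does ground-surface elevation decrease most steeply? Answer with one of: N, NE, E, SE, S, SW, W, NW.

SE

Differences from A: to B (Δx, Δy, Δh) = (-50, -110, -1.2); to C = (135, -35, -1.6).
Determinant of the coordinate differences = (-50)·(-35) − 135·(-110) = 16600.
∂z/∂x = [(-1.2)·(-35) − (-1.6)·(-110)] / 16600 = -0.008072
∂z/∂y = [(-50)·(-1.6) − 135·(-1.2)] / 16600 = +0.01458
Steepest decrease is along −∇f = (+0.008072 E, -0.01458 N) → southeast.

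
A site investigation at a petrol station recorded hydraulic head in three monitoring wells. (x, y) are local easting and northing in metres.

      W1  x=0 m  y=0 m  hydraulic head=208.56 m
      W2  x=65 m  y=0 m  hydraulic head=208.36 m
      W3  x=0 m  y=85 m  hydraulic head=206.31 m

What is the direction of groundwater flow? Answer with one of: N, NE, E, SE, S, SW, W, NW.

N

∂h/∂x = (208.36 − 208.56) / (65 − 0) = -0.003077
∂h/∂y = (206.31 − 208.56) / (85 − 0) = -0.02647
Flow = −∇h = (+0.003077 east, +0.02647 north), which points north.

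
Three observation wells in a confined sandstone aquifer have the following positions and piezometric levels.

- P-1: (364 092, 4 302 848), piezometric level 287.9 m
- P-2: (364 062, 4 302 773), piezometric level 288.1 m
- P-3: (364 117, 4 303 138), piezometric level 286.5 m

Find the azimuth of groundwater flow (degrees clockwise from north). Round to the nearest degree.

308°

With h = a·x + b·y + c and P-1 as origin, the differences give:
  (-30)·a + (-75)·b = +0.2
  25·a + 290·b = -1.4
Eliminate b (×290 and ×(-75), subtract): -6825·a = -47.00 → a = ∂h/∂x = +0.006886
Back-substitute: b = ∂h/∂y = -0.005421.
Flow direction (−∇h) has components (-0.006886 E, +0.005421 N).
Azimuth = atan2(E, N) = atan2(-0.006886, +0.005421) = 308.2° ≈ 308°.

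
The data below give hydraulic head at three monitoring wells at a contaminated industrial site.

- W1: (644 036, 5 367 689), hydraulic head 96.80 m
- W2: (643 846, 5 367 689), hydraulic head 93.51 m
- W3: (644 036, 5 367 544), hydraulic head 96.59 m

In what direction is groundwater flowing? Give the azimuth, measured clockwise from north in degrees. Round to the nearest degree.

265°

∂h/∂x = (93.51 − 96.80) / (643846 − 644036) = +0.01732
∂h/∂y = (96.59 − 96.80) / (5367544 − 5367689) = +0.001448
Flow direction (−∇h) has components (-0.01732 E, -0.001448 N).
Azimuth = atan2(E, N) = atan2(-0.01732, -0.001448) = 265.2° ≈ 265°.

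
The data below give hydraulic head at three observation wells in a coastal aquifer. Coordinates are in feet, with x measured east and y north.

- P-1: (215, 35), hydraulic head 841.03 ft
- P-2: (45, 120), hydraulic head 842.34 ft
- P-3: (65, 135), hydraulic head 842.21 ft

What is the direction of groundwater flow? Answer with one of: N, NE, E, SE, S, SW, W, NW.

With h = a·x + b·y + c and P-1 as origin, the differences give:
  (-170)·a + 85·b = +1.31
  (-150)·a + 100·b = +1.18
Eliminate b (×100 and ×85, subtract): -4250·a = 30.700 → a = ∂h/∂x = -0.007224
Back-substitute: b = ∂h/∂y = +0.0009647.
Flow = −∇h = (+0.007224 east, -0.0009647 north), which points east.

E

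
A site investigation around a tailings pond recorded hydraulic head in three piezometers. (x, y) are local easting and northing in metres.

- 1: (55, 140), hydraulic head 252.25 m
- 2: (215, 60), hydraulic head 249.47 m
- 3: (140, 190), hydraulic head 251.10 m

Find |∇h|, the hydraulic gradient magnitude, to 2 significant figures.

0.016

Differences from 1: to 2 (Δx, Δy, Δh) = (160, -80, -2.78); to 3 = (85, 50, -1.15).
Solve a·Δx + b·Δy = Δh: det = 160·50 − 85·(-80) = 14800.
∂h/∂x = [(-2.78)·50 − (-1.15)·(-80)] / 14800 = -0.01561
∂h/∂y = [160·(-1.15) − 85·(-2.78)] / 14800 = +0.003534
|∇h| = √(-0.01561² + 0.003534²) = 0.01601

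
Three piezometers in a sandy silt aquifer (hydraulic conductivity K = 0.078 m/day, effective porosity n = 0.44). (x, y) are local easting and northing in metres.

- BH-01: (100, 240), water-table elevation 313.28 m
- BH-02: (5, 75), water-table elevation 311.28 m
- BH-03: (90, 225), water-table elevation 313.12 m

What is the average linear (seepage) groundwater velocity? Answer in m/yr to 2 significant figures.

Taking BH-01 as reference: BH-02−BH-01 = (-95, -165, -2.00); BH-03−BH-01 = (-10, -15, -0.16).
Solve a·Δx + b·Δy = Δh: det = (-95)·(-15) − (-10)·(-165) = -225.
∂h/∂x = [(-2.00)·(-15) − (-0.16)·(-165)] / -225 = -0.01600
∂h/∂y = [(-95)·(-0.16) − (-10)·(-2.00)] / -225 = +0.02133
|∇h| = √(-0.01600² + 0.02133²) = 0.02666
Seepage velocity v = K·i/n = 0.078 × 0.02666 / 0.44 = 0.004726 m/day = 1.726 m/yr.

1.7 m/yr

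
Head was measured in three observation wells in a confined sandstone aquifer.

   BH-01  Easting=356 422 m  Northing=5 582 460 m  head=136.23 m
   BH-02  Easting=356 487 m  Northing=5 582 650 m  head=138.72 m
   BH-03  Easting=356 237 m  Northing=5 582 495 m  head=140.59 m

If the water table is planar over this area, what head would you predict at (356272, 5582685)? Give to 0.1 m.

143.7 m

Differences from BH-01: to BH-02 (Δx, Δy, Δh) = (65, 190, +2.49); to BH-03 = (-185, 35, +4.36).
Solve a·Δx + b·Δy = Δh: det = 65·35 − (-185)·190 = 37425.
∂h/∂x = [(+2.49)·35 − (+4.36)·190] / 37425 = -0.01981
∂h/∂y = [65·(+4.36) − (-185)·(+2.49)] / 37425 = +0.01988
h(356272, 5582685) = 136.23 + (-0.01981)·(-150) + (+0.01988)·(225) = 136.23 +2.971 +4.473 = 143.674 m.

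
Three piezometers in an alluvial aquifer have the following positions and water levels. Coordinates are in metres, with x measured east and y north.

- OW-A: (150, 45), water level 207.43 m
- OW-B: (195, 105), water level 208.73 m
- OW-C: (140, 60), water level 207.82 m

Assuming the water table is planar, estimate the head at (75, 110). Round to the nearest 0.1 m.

Taking OW-A as reference: OW-B−OW-A = (45, 60, +1.30); OW-C−OW-A = (-10, 15, +0.39).
Solve a·Δx + b·Δy = Δh: det = 45·15 − (-10)·60 = 1275.
∂h/∂x = [(+1.30)·15 − (+0.39)·60] / 1275 = -0.003059
∂h/∂y = [45·(+0.39) − (-10)·(+1.30)] / 1275 = +0.02396
h(75, 110) = 207.43 + (-0.003059)·(-75) + (+0.02396)·(65) = 207.43 +0.229 +1.557 = 209.217 m.

209.2 m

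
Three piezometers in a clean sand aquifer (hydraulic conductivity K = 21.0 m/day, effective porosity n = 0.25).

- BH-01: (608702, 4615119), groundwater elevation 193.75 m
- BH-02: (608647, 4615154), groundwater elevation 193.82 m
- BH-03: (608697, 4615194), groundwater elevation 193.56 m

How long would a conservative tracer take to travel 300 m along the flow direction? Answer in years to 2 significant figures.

2.4 years

Differences from BH-01: to BH-02 (Δx, Δy, Δh) = (-55, 35, +0.07); to BH-03 = (-5, 75, -0.19).
Solve a·Δx + b·Δy = Δh: det = (-55)·75 − (-5)·35 = -3950.
∂h/∂x = [(+0.07)·75 − (-0.19)·35] / -3950 = -0.003013
∂h/∂y = [(-55)·(-0.19) − (-5)·(+0.07)] / -3950 = -0.002734
|∇h| = √(-0.003013² + -0.002734²) = 0.004069
Seepage velocity v = K·i/n = 21.0 × 0.004069 / 0.25 = 0.3418 m/day.
t = 300 / 0.3418 = 877.7 days = 2.4 years.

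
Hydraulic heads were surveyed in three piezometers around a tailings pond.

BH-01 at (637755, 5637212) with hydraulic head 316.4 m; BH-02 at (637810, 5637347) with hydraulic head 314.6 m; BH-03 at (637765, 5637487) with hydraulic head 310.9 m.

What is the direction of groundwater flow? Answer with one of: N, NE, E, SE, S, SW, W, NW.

NW

Taking BH-01 as reference: BH-02−BH-01 = (55, 135, -1.8); BH-03−BH-01 = (10, 275, -5.5).
Determinant of the coordinate differences = 55·275 − 10·135 = 13775.
∂h/∂x = [(-1.8)·275 − (-5.5)·135] / 13775 = +0.01797
∂h/∂y = [55·(-5.5) − 10·(-1.8)] / 13775 = -0.02065
Flow = −∇h = (-0.01797 east, +0.02065 north), which points northwest.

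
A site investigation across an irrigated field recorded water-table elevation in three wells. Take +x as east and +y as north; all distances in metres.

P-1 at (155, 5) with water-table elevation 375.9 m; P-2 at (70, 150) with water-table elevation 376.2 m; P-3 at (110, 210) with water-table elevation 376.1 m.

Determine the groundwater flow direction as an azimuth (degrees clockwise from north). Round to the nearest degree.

096°

With h = a·x + b·y + c and P-1 as origin, the differences give:
  (-85)·a + 145·b = +0.3
  (-45)·a + 205·b = +0.2
Eliminate b (×205 and ×145, subtract): -10900·a = 32.50 → a = ∂h/∂x = -0.002982
Back-substitute: b = ∂h/∂y = +0.0003211.
Flow direction (−∇h) has components (+0.002982 E, -0.0003211 N).
Azimuth = atan2(E, N) = atan2(+0.002982, -0.0003211) = 96.1° ≈ 096°.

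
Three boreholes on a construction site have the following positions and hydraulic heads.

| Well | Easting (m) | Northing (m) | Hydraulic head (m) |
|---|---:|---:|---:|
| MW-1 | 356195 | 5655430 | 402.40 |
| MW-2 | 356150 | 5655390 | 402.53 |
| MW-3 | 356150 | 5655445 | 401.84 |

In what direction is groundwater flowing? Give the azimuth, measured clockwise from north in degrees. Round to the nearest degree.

With h = a·x + b·y + c and MW-1 as origin, the differences give:
  (-45)·a + (-40)·b = +0.13
  (-45)·a + 15·b = -0.56
Eliminate b (×15 and ×(-40), subtract): -2475·a = -20.450 → a = ∂h/∂x = +0.008263
Back-substitute: b = ∂h/∂y = -0.01255.
Flow direction (−∇h) has components (-0.008263 E, +0.01255 N).
Azimuth = atan2(E, N) = atan2(-0.008263, +0.01255) = 326.6° ≈ 327°.

327°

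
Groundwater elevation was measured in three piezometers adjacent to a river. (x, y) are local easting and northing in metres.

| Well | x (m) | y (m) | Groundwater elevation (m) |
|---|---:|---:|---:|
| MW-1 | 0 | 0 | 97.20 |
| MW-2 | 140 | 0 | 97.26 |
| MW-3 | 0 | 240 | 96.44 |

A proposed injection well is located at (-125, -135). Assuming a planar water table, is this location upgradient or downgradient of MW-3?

∂h/∂x = (97.26 − 97.20) / (140 − 0) = +0.0004286
∂h/∂y = (96.44 − 97.20) / (240 − 0) = -0.003167
Head at (-125, -135) = 97.20 + (+0.0004286)·(-125) + (-0.003167)·(-135) = 97.57 m.
That is higher than the 96.44 m at MW-3, so the point is upgradient.

upgradient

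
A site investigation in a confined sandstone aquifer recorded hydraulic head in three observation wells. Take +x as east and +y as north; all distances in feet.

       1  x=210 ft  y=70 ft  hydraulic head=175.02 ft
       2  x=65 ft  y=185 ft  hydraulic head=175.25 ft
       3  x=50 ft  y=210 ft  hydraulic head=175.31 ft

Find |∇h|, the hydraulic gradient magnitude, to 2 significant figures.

0.0028

Three-point gradient (reference 1): Δ to 2 = (-145, 115, +0.23), Δ to 3 = (-160, 140, +0.29).
∂h/∂x = +0.0006053, ∂h/∂y = +0.002763 (det = -1900).
|∇h| = √(0.0006053² + 0.002763²) = 0.002829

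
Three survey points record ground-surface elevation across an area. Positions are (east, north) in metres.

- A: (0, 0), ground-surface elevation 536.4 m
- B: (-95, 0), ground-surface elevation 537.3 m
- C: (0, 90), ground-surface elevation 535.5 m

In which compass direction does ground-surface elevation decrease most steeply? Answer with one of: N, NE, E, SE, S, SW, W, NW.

NE

∂z/∂x = (537.3 − 536.4) / (-95 − 0) = -0.009474
∂z/∂y = (535.5 − 536.4) / (90 − 0) = -0.010000
Steepest decrease is along −∇f = (+0.009474 E, +0.010000 N) → northeast.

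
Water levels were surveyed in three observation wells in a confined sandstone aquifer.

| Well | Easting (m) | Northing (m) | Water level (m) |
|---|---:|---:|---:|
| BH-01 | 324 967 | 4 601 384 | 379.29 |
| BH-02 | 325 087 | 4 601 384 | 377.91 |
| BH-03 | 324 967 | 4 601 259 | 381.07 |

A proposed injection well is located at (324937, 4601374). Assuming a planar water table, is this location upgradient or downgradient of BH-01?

upgradient

∂h/∂x = (377.91 − 379.29) / (325087 − 324967) = -0.01150
∂h/∂y = (381.07 − 379.29) / (4601259 − 4601384) = -0.01424
Head at (324937, 4601374) = 379.29 + (-0.01150)·(-30) + (-0.01424)·(-10) = 379.78 m.
That is higher than the 379.29 m at BH-01, so the point is upgradient.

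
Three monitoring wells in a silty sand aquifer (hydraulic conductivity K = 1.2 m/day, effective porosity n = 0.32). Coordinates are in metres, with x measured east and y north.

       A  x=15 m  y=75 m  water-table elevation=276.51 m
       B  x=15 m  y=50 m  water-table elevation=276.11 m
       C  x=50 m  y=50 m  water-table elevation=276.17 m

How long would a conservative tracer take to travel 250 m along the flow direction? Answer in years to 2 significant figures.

11 years

Differences from A: to B (Δx, Δy, Δh) = (0, -25, -0.40); to C = (35, -25, -0.34).
Determinant of the coordinate differences = 0·(-25) − 35·(-25) = 875.
∂h/∂x = [(-0.40)·(-25) − (-0.34)·(-25)] / 875 = +0.001714
∂h/∂y = [0·(-0.34) − 35·(-0.40)] / 875 = +0.01600
|∇h| = √(0.001714² + 0.01600²) = 0.01609
Seepage velocity v = K·i/n = 1.2 × 0.01609 / 0.32 = 0.06034 m/day.
t = 250 / 0.06034 = 4143 days = 11.3 years.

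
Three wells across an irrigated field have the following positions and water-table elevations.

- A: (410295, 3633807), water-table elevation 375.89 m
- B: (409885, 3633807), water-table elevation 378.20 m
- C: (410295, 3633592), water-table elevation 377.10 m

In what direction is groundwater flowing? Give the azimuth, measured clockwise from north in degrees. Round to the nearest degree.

∂h/∂x = (378.20 − 375.89) / (409885 − 410295) = -0.005634
∂h/∂y = (377.10 − 375.89) / (3633592 − 3633807) = -0.005628
Flow direction (−∇h) has components (+0.005634 E, +0.005628 N).
Azimuth = atan2(E, N) = atan2(+0.005634, +0.005628) = 45.0° ≈ 045°.

045°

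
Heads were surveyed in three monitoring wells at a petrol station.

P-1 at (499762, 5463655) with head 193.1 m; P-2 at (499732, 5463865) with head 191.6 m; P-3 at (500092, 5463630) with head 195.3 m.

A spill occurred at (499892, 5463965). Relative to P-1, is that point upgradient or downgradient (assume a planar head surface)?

Differences from P-1: to P-2 (Δx, Δy, Δh) = (-30, 210, -1.5); to P-3 = (330, -25, +2.2).
Determinant of the coordinate differences = (-30)·(-25) − 330·210 = -68550.
∂h/∂x = [(-1.5)·(-25) − (+2.2)·210] / -68550 = +0.006193
∂h/∂y = [(-30)·(+2.2) − 330·(-1.5)] / -68550 = -0.006258
Head at (499892, 5463965) = 193.1 + (+0.006193)·(130) + (-0.006258)·(310) = 191.96 m.
That is lower than the 193.1 m at P-1, so the point is downgradient.

downgradient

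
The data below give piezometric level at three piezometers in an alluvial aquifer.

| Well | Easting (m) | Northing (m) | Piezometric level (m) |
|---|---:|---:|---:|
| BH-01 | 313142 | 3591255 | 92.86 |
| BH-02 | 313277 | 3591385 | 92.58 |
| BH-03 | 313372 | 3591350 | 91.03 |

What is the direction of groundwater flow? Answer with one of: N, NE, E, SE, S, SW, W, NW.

SE

With h = a·x + b·y + c and BH-01 as origin, the differences give:
  135·a + 130·b = -0.28
  230·a + 95·b = -1.83
Eliminate b (×95 and ×130, subtract): -17075·a = 211.300 → a = ∂h/∂x = -0.01237
Back-substitute: b = ∂h/∂y = +0.01070.
Flow = −∇h = (+0.01237 east, -0.01070 north), which points southeast.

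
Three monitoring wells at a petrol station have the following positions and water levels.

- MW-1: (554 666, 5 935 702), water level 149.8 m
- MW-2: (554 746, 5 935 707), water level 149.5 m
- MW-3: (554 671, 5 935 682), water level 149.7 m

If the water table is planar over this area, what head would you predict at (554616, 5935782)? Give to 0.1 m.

Taking MW-1 as reference: MW-2−MW-1 = (80, 5, -0.3); MW-3−MW-1 = (5, -20, -0.1).
Solve a·Δx + b·Δy = Δh: det = 80·(-20) − 5·5 = -1625.
∂h/∂x = [(-0.3)·(-20) − (-0.1)·5] / -1625 = -0.004000
∂h/∂y = [80·(-0.1) − 5·(-0.3)] / -1625 = +0.004000
h(554616, 5935782) = 149.8 + (-0.004000)·(-50) + (+0.004000)·(80) = 149.8 +0.200 +0.320 = 150.320 m.

150.3 m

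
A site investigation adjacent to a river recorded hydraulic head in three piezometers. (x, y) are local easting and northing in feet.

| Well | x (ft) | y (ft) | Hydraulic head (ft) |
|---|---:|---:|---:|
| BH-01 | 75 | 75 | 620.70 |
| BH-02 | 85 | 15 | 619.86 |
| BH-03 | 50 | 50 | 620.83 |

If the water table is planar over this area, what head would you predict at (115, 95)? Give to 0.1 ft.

620.3 ft

With h = a·x + b·y + c and BH-01 as origin, the differences give:
  10·a + (-60)·b = -0.84
  (-25)·a + (-25)·b = +0.13
Eliminate b (×(-25) and ×(-60), subtract): -1750·a = 28.800 → a = ∂h/∂x = -0.01646
Back-substitute: b = ∂h/∂y = +0.01126.
h(115, 95) = 620.70 + (-0.01646)·(40) + (+0.01126)·(20) = 620.70 -0.658 +0.225 = 620.267 ft.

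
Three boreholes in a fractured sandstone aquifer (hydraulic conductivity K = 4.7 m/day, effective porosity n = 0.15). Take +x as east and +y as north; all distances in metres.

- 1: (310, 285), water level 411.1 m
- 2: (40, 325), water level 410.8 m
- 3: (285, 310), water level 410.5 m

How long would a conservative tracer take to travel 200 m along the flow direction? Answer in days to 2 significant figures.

With h = a·x + b·y + c and 1 as origin, the differences give:
  (-270)·a + 40·b = -0.3
  (-25)·a + 25·b = -0.6
Eliminate b (×25 and ×40, subtract): -5750·a = 16.50 → a = ∂h/∂x = -0.002870
Back-substitute: b = ∂h/∂y = -0.02687.
|∇h| = √(-0.002870² + -0.02687²) = 0.02702
Seepage velocity v = K·i/n = 4.7 × 0.02702 / 0.15 = 0.8466 m/day.
t = 200 / 0.8466 = 236.2 days.

240 days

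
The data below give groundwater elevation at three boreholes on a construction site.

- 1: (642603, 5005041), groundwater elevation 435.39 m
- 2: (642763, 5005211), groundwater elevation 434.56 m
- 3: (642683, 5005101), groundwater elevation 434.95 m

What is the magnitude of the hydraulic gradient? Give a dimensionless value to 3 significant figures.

0.00633

Differences from 1: to 2 (Δx, Δy, Δh) = (160, 170, -0.83); to 3 = (80, 60, -0.44).
Solve a·Δx + b·Δy = Δh: det = 160·60 − 80·170 = -4000.
∂h/∂x = [(-0.83)·60 − (-0.44)·170] / -4000 = -0.006250
∂h/∂y = [160·(-0.44) − 80·(-0.83)] / -4000 = +0.001000
|∇h| = √(-0.006250² + 0.001000²) = 0.006329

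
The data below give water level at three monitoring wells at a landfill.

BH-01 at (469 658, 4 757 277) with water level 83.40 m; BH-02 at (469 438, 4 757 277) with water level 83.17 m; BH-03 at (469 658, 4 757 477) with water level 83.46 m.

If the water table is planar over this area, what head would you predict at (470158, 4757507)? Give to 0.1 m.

84.0 m

∂h/∂x = (83.17 − 83.40) / (469438 − 469658) = +0.001045
∂h/∂y = (83.46 − 83.40) / (4757477 − 4757277) = +0.0003000
h(470158, 4757507) = 83.40 + (+0.001045)·(500) + (+0.0003000)·(230) = 83.40 +0.523 +0.069 = 83.992 m.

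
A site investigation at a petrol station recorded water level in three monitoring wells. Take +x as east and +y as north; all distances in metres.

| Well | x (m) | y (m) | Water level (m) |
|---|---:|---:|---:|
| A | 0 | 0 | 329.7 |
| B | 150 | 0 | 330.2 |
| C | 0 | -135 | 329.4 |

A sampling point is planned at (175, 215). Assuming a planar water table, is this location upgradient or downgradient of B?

upgradient

∂h/∂x = (330.2 − 329.7) / (150 − 0) = +0.003333
∂h/∂y = (329.4 − 329.7) / (-135 − 0) = +0.002222
Head at (175, 215) = 329.7 + (+0.003333)·(175) + (+0.002222)·(215) = 330.76 m.
That is higher than the 330.2 m at B, so the point is upgradient.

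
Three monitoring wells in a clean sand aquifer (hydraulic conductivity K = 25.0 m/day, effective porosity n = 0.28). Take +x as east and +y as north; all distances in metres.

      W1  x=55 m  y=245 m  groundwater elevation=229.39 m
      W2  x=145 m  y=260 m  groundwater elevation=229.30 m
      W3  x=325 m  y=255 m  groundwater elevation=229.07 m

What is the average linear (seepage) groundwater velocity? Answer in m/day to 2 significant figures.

0.17 m/day

Taking W1 as reference: W2−W1 = (90, 15, -0.09); W3−W1 = (270, 10, -0.32).
Determinant of the coordinate differences = 90·10 − 270·15 = -3150.
∂h/∂x = [(-0.09)·10 − (-0.32)·15] / -3150 = -0.001238
∂h/∂y = [90·(-0.32) − 270·(-0.09)] / -3150 = +0.001429
|∇h| = √(-0.001238² + 0.001429²) = 0.001891
Seepage velocity v = K·i/n = 25.0 × 0.001891 / 0.28 = 0.1688 m/day.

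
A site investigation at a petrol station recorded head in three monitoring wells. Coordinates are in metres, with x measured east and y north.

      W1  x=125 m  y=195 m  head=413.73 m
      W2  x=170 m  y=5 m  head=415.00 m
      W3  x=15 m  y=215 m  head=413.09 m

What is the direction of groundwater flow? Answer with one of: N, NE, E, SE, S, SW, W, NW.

NW

Differences from W1: to W2 (Δx, Δy, Δh) = (45, -190, +1.27); to W3 = (-110, 20, -0.64).
Determinant of the coordinate differences = 45·20 − (-110)·(-190) = -20000.
∂h/∂x = [(+1.27)·20 − (-0.64)·(-190)] / -20000 = +0.004810
∂h/∂y = [45·(-0.64) − (-110)·(+1.27)] / -20000 = -0.005545
Flow = −∇h = (-0.004810 east, +0.005545 north), which points northwest.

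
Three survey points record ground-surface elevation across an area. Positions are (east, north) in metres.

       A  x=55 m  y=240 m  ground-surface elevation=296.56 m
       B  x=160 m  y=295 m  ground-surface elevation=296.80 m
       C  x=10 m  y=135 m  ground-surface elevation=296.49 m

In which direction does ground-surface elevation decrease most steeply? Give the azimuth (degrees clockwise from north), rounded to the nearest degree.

Taking A as reference: B−A = (105, 55, +0.24); C−A = (-45, -105, -0.07).
Determinant of the coordinate differences = 105·(-105) − (-45)·55 = -8550.
∂z/∂x = [(+0.24)·(-105) − (-0.07)·55] / -8550 = +0.002497
∂z/∂y = [105·(-0.07) − (-45)·(+0.24)] / -8550 = -0.0004035
Steepest decrease is along −∇f: components (-0.002497 E, +0.0004035 N).
Azimuth = atan2(-0.002497, +0.0004035) = 279.2° ≈ 279°.

279°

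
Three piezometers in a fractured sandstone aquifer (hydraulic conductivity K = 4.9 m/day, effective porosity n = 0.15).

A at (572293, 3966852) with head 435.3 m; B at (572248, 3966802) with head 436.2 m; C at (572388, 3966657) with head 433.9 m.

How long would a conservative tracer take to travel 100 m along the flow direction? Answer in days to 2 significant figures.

170 days

With h = a·x + b·y + c and A as origin, the differences give:
  (-45)·a + (-50)·b = +0.9
  95·a + (-195)·b = -1.4
Eliminate b (×(-195) and ×(-50), subtract): 13525·a = -245.50 → a = ∂h/∂x = -0.01815
Back-substitute: b = ∂h/∂y = -0.001664.
|∇h| = √(-0.01815² + -0.001664²) = 0.01823
Seepage velocity v = K·i/n = 4.9 × 0.01823 / 0.15 = 0.5955 m/day.
t = 100 / 0.5955 = 167.9 days.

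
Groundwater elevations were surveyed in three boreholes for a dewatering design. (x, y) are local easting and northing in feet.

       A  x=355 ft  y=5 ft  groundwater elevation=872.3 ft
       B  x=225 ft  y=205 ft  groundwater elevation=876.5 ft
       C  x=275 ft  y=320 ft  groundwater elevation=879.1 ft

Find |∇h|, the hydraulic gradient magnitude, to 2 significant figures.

Taking A as reference: B−A = (-130, 200, +4.2); C−A = (-80, 315, +6.8).
Determinant of the coordinate differences = (-130)·315 − (-80)·200 = -24950.
∂h/∂x = [(+4.2)·315 − (+6.8)·200] / -24950 = +0.001483
∂h/∂y = [(-130)·(+6.8) − (-80)·(+4.2)] / -24950 = +0.02196
|∇h| = √(0.001483² + 0.02196²) = 0.02201

0.022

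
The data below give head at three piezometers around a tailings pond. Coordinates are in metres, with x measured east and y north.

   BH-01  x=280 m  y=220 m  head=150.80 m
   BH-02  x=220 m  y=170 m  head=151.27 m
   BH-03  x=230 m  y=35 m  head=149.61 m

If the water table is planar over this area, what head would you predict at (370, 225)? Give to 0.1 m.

149.3 m

Differences from BH-01: to BH-02 (Δx, Δy, Δh) = (-60, -50, +0.47); to BH-03 = (-50, -185, -1.19).
Determinant of the coordinate differences = (-60)·(-185) − (-50)·(-50) = 8600.
∂h/∂x = [(+0.47)·(-185) − (-1.19)·(-50)] / 8600 = -0.01703
∂h/∂y = [(-60)·(-1.19) − (-50)·(+0.47)] / 8600 = +0.01103
h(370, 225) = 150.80 + (-0.01703)·(90) + (+0.01103)·(5) = 150.80 -1.533 +0.055 = 149.323 m.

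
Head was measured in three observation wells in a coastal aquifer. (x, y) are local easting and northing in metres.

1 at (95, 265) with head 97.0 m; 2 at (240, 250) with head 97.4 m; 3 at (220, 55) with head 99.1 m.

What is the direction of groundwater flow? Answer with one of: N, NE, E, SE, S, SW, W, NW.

With h = a·x + b·y + c and 1 as origin, the differences give:
  145·a + (-15)·b = +0.4
  125·a + (-210)·b = +2.1
Eliminate b (×(-210) and ×(-15), subtract): -28575·a = -52.50 → a = ∂h/∂x = +0.001837
Back-substitute: b = ∂h/∂y = -0.008906.
Flow = −∇h = (-0.001837 east, +0.008906 north), which points north.

N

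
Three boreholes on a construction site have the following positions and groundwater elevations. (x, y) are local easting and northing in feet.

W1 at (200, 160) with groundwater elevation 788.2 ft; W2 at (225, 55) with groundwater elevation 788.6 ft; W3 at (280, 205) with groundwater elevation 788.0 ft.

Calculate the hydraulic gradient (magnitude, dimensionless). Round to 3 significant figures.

Differences from W1: to W2 (Δx, Δy, Δh) = (25, -105, +0.4); to W3 = (80, 45, -0.2).
Solve a·Δx + b·Δy = Δh: det = 25·45 − 80·(-105) = 9525.
∂h/∂x = [(+0.4)·45 − (-0.2)·(-105)] / 9525 = -0.0003150
∂h/∂y = [25·(-0.2) − 80·(+0.4)] / 9525 = -0.003885
|∇h| = √(-0.0003150² + -0.003885²) = 0.003898

0.00390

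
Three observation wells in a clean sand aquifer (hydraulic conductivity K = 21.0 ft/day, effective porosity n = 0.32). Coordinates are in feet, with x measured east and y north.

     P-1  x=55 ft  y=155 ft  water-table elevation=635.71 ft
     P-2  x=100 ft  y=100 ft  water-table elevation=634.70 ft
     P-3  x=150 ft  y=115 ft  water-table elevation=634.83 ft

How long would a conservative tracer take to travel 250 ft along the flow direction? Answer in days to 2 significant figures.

Taking P-1 as reference: P-2−P-1 = (45, -55, -1.01); P-3−P-1 = (95, -40, -0.88).
Determinant of the coordinate differences = 45·(-40) − 95·(-55) = 3425.
∂h/∂x = [(-1.01)·(-40) − (-0.88)·(-55)] / 3425 = -0.002336
∂h/∂y = [45·(-0.88) − 95·(-1.01)] / 3425 = +0.01645
|∇h| = √(-0.002336² + 0.01645²) = 0.01662
Seepage velocity v = K·i/n = 21.0 × 0.01662 / 0.32 = 1.091 ft/day.
t = 250 / 1.091 = 229.1 days.

230 days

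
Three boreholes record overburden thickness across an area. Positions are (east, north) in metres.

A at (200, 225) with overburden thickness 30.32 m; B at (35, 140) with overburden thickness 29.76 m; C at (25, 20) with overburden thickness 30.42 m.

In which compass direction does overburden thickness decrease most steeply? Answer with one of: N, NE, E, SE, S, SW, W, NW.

NW

Differences from A: to B (Δx, Δy, Δh) = (-165, -85, -0.56); to C = (-175, -205, +0.10).
Determinant of the coordinate differences = (-165)·(-205) − (-175)·(-85) = 18950.
∂d/∂x = [(-0.56)·(-205) − (+0.10)·(-85)] / 18950 = +0.006507
∂d/∂y = [(-165)·(+0.10) − (-175)·(-0.56)] / 18950 = -0.006042
Steepest decrease is along −∇f = (-0.006507 E, +0.006042 N) → northwest.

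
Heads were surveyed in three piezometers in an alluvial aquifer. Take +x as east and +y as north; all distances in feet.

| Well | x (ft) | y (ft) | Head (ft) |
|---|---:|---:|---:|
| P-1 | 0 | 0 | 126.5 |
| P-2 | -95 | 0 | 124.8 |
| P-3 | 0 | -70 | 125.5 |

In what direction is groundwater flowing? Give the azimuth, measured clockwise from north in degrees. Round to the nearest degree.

∂h/∂x = (124.8 − 126.5) / (-95 − 0) = +0.01789
∂h/∂y = (125.5 − 126.5) / (-70 − 0) = +0.01429
Flow direction (−∇h) has components (-0.01789 E, -0.01429 N).
Azimuth = atan2(E, N) = atan2(-0.01789, -0.01429) = 231.4° ≈ 231°.

231°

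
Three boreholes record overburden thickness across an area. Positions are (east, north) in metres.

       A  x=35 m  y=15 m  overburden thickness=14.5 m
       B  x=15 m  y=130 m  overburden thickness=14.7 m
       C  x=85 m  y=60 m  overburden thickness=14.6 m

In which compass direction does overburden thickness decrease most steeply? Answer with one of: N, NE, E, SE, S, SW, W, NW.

Taking A as reference: B−A = (-20, 115, +0.2); C−A = (50, 45, +0.1).
Determinant of the coordinate differences = (-20)·45 − 50·115 = -6650.
∂d/∂x = [(+0.2)·45 − (+0.1)·115] / -6650 = +0.0003759
∂d/∂y = [(-20)·(+0.1) − 50·(+0.2)] / -6650 = +0.001805
Steepest decrease is along −∇f = (-0.0003759 E, -0.001805 N) → south.

S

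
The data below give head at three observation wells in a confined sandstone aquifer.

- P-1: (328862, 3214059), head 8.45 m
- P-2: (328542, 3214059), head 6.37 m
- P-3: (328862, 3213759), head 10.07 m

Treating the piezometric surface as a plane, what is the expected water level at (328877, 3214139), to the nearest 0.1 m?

8.1 m

∂h/∂x = (6.37 − 8.45) / (328542 − 328862) = +0.006500
∂h/∂y = (10.07 − 8.45) / (3213759 − 3214059) = -0.005400
h(328877, 3214139) = 8.45 + (+0.006500)·(15) + (-0.005400)·(80) = 8.45 +0.097 -0.432 = 8.115 m.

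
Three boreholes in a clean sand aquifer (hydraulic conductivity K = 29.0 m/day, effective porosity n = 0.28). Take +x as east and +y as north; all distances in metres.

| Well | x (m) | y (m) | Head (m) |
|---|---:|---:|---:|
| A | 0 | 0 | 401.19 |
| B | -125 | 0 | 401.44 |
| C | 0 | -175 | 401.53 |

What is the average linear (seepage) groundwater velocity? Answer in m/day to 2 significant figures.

0.29 m/day

∂h/∂x = (401.44 − 401.19) / (-125 − 0) = -0.002000
∂h/∂y = (401.53 − 401.19) / (-175 − 0) = -0.001943
|∇h| = √(-0.002000² + -0.001943²) = 0.002788
Seepage velocity v = K·i/n = 29.0 × 0.002788 / 0.28 = 0.2888 m/day.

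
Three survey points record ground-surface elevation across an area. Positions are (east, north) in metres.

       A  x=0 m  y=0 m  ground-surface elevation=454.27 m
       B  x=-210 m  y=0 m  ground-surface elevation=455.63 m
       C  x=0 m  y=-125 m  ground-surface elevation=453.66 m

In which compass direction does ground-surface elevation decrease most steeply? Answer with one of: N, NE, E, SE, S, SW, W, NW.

SE

∂z/∂x = (455.63 − 454.27) / (-210 − 0) = -0.006476
∂z/∂y = (453.66 − 454.27) / (-125 − 0) = +0.004880
Steepest decrease is along −∇f = (+0.006476 E, -0.004880 N) → southeast.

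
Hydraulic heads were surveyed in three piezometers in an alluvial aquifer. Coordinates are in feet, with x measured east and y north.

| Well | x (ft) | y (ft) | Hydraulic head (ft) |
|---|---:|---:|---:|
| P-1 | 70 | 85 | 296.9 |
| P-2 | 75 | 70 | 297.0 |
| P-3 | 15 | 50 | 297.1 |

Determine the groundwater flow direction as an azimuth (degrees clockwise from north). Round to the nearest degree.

With h = a·x + b·y + c and P-1 as origin, the differences give:
  5·a + (-15)·b = +0.1
  (-55)·a + (-35)·b = +0.2
Eliminate b (×(-35) and ×(-15), subtract): -1000·a = -0.50 → a = ∂h/∂x = +0.0005000
Back-substitute: b = ∂h/∂y = -0.006500.
Flow direction (−∇h) has components (-0.0005000 E, +0.006500 N).
Azimuth = atan2(E, N) = atan2(-0.0005000, +0.006500) = 355.6° ≈ 356°.

356°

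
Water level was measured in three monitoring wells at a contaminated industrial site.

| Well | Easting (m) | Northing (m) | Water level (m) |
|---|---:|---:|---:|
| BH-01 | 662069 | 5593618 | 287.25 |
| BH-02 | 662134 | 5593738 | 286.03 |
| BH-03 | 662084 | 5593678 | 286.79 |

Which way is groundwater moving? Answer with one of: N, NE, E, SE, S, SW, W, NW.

Three-point gradient (reference BH-01): Δ to BH-02 = (65, 120, -1.22), Δ to BH-03 = (15, 60, -0.46).
∂h/∂x = -0.008571, ∂h/∂y = -0.005524 (det = 2100).
Flow = −∇h = (+0.008571 east, +0.005524 north), which points northeast.

NE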